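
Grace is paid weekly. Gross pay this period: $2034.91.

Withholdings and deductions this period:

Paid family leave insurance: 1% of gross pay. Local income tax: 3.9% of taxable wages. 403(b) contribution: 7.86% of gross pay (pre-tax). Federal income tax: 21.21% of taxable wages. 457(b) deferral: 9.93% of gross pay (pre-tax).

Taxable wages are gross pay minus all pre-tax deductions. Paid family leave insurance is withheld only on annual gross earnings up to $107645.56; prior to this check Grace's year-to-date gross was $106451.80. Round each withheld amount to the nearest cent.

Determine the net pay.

$1240.90

457(b) deferral: $2034.91 × 0.0993 = $202.07
403(b) contribution: $2034.91 × 0.0786 = $159.94
Pre-tax total = $202.07 + $159.94 = $362.01
Taxable wages = $2034.91 − $362.01 = $1672.90
Local income tax: $1672.90 × 0.039 = $65.24
Federal income tax: $1672.90 × 0.2121 = $354.82
Paid family leave insurance: only $107645.56 − $106451.80 = $1193.76 of this check is subject → $1193.76 × 0.01 = $11.94
Total deductions = $202.07 + $159.94 + $65.24 + $354.82 + $11.94 = $794.01
Net pay = $2034.91 − $794.01 = $1240.90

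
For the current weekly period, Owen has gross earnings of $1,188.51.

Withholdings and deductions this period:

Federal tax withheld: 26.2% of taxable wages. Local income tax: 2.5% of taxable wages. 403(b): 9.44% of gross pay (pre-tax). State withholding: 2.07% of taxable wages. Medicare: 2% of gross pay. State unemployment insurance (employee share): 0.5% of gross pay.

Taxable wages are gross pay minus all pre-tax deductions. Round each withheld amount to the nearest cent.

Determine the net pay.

$715.42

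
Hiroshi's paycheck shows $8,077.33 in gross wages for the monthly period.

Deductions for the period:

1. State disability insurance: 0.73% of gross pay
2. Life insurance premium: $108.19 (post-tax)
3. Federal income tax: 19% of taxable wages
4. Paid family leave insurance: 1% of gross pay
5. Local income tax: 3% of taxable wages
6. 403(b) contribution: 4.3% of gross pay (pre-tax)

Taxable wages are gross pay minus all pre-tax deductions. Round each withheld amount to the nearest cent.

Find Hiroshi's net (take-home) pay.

$5,781.48

403(b) contribution: $8,077.33 × 0.043 = $347.33
Taxable wages = $8,077.33 − $347.33 = $7,730.00
Federal income tax: $7,730.00 × 0.19 = $1,468.70
Local income tax: $7,730.00 × 0.03 = $231.90
State disability insurance: $8,077.33 × 0.0073 = $58.96
Paid family leave insurance: $8,077.33 × 0.01 = $80.77
Life insurance premium: $108.19
Total deductions = $347.33 + $1,468.70 + $231.90 + $58.96 + $80.77 + $108.19 = $2,295.85
Net pay = $8,077.33 − $2,295.85 = $5,781.48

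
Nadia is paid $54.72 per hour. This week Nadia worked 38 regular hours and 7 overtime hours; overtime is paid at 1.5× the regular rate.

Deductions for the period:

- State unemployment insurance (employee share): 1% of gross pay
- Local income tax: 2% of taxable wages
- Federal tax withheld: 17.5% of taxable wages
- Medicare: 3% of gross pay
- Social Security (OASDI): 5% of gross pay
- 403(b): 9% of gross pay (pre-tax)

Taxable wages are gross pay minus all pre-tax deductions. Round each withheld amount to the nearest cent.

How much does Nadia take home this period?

$1,705.27

Regular pay: 38 × $54.72 = $2,079.36
Overtime pay: 7 × $54.72 × 1.5 = $574.56
Gross pay = $2,079.36 + $574.56 = $2,653.92
403(b): $2,653.92 × 0.09 = $238.85
Taxable wages = $2,653.92 − $238.85 = $2,415.07
Local income tax: $2,415.07 × 0.02 = $48.30
Federal tax withheld: $2,415.07 × 0.175 = $422.64
State unemployment insurance (employee share): $2,653.92 × 0.01 = $26.54
Social Security (OASDI): $2,653.92 × 0.05 = $132.70
Medicare: $2,653.92 × 0.03 = $79.62
Total deductions = $238.85 + $48.30 + $422.64 + $26.54 + $132.70 + $79.62 = $948.65
Net pay = $2,653.92 − $948.65 = $1,705.27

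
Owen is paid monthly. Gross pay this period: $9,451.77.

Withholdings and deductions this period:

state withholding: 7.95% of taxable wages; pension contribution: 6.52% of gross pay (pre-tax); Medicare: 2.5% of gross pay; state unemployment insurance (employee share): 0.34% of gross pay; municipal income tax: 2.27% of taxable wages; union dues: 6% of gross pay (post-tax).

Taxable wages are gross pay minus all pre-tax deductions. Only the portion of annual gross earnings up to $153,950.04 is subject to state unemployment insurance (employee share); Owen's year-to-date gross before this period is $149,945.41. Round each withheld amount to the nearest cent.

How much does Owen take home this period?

$7,115.50

Pension contribution: $9,451.77 × 0.0652 = $616.26
Taxable wages = $9,451.77 − $616.26 = $8,835.51
Municipal income tax: $8,835.51 × 0.0227 = $200.57
State withholding: $8,835.51 × 0.0795 = $702.42
Medicare: $9,451.77 × 0.025 = $236.29
State unemployment insurance (employee share): only $153,950.04 − $149,945.41 = $4,004.63 of this check is subject → $4,004.63 × 0.0034 = $13.62
Union dues: $9,451.77 × 0.06 = $567.11
Total deductions = $616.26 + $200.57 + $702.42 + $236.29 + $13.62 + $567.11 = $2,336.27
Net pay = $9,451.77 − $2,336.27 = $7,115.50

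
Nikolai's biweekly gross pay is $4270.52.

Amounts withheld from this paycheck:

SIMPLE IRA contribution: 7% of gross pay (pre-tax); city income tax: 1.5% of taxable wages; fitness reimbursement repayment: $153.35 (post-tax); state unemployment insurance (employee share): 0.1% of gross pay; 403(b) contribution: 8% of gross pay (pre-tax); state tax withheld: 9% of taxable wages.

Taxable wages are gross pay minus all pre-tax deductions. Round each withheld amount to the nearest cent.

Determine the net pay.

$3091.18

403(b) contribution: $4270.52 × 0.08 = $341.64
SIMPLE IRA contribution: $4270.52 × 0.07 = $298.94
Pre-tax total = $341.64 + $298.94 = $640.58
Taxable wages = $4270.52 − $640.58 = $3629.94
State tax withheld: $3629.94 × 0.09 = $326.69
City income tax: $3629.94 × 0.015 = $54.45
State unemployment insurance (employee share): $4270.52 × 0.001 = $4.27
Fitness reimbursement repayment: $153.35
Total deductions = $341.64 + $298.94 + $326.69 + $54.45 + $4.27 + $153.35 = $1179.34
Net pay = $4270.52 − $1179.34 = $3091.18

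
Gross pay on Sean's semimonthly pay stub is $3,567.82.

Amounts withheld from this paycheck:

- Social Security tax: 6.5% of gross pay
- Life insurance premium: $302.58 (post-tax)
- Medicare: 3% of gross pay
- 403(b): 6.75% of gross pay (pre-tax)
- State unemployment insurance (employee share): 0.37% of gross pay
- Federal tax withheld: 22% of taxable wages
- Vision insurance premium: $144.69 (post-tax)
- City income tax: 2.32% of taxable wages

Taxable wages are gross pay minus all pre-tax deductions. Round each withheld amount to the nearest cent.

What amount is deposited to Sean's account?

403(b): $3,567.82 × 0.0675 = $240.83
Taxable wages = $3,567.82 − $240.83 = $3,326.99
City income tax: $3,326.99 × 0.0232 = $77.19
Federal tax withheld: $3,326.99 × 0.22 = $731.94
Social Security tax: $3,567.82 × 0.065 = $231.91
State unemployment insurance (employee share): $3,567.82 × 0.0037 = $13.20
Medicare: $3,567.82 × 0.03 = $107.03
Life insurance premium: $302.58
Vision insurance premium: $144.69
Total deductions = $240.83 + $77.19 + $731.94 + $231.91 + $13.20 + $107.03 + $302.58 + $144.69 = $1,849.37
Net pay = $3,567.82 − $1,849.37 = $1,718.45

$1,718.45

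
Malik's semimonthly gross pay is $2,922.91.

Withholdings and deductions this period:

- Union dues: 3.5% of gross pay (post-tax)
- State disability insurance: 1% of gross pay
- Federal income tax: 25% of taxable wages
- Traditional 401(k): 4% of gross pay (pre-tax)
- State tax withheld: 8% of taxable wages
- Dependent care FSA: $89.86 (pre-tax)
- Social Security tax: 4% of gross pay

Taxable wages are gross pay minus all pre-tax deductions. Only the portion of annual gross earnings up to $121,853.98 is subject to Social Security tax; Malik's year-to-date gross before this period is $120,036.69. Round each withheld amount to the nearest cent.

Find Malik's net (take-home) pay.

$1,615.59

Traditional 401(k): $2,922.91 × 0.04 = $116.92
Dependent care FSA: $89.86
Pre-tax total = $116.92 + $89.86 = $206.78
Taxable wages = $2,922.91 − $206.78 = $2,716.13
Federal income tax: $2,716.13 × 0.25 = $679.03
State tax withheld: $2,716.13 × 0.08 = $217.29
Social Security tax: only $121,853.98 − $120,036.69 = $1,817.29 of this check is subject → $1,817.29 × 0.04 = $72.69
State disability insurance: $2,922.91 × 0.01 = $29.23
Union dues: $2,922.91 × 0.035 = $102.30
Total deductions = $116.92 + $89.86 + $679.03 + $217.29 + $72.69 + $29.23 + $102.30 = $1,307.32
Net pay = $2,922.91 − $1,307.32 = $1,615.59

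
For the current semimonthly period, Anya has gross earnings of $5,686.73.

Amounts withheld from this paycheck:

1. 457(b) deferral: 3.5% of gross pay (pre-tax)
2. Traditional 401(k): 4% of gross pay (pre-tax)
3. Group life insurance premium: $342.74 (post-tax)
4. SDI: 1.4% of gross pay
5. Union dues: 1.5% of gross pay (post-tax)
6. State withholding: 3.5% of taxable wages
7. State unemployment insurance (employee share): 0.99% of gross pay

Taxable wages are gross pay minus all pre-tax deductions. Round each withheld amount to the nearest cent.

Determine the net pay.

$4,512.16

Traditional 401(k): $5,686.73 × 0.04 = $227.47
457(b) deferral: $5,686.73 × 0.035 = $199.04
Pre-tax total = $227.47 + $199.04 = $426.51
Taxable wages = $5,686.73 − $426.51 = $5,260.22
State withholding: $5,260.22 × 0.035 = $184.11
SDI: $5,686.73 × 0.014 = $79.61
State unemployment insurance (employee share): $5,686.73 × 0.0099 = $56.30
Union dues: $5,686.73 × 0.015 = $85.30
Group life insurance premium: $342.74
Total deductions = $227.47 + $199.04 + $184.11 + $79.61 + $56.30 + $85.30 + $342.74 = $1,174.57
Net pay = $5,686.73 − $1,174.57 = $4,512.16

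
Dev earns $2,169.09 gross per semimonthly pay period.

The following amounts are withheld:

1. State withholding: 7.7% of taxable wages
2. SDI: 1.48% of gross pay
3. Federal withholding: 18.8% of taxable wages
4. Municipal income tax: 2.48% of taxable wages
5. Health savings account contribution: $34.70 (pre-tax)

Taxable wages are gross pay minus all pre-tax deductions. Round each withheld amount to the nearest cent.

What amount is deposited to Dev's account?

$1,483.74

Health savings account contribution: $34.70
Taxable wages = $2,169.09 − $34.70 = $2,134.39
Federal withholding: $2,134.39 × 0.188 = $401.27
State withholding: $2,134.39 × 0.077 = $164.35
Municipal income tax: $2,134.39 × 0.0248 = $52.93
SDI: $2,169.09 × 0.0148 = $32.10
Total deductions = $34.70 + $401.27 + $164.35 + $52.93 + $32.10 = $685.35
Net pay = $2,169.09 − $685.35 = $1,483.74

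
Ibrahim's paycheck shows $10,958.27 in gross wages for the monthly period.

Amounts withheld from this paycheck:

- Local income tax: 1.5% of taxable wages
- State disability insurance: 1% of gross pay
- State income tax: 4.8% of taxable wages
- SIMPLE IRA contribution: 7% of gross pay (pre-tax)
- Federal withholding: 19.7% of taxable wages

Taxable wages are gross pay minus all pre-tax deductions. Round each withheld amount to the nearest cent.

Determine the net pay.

SIMPLE IRA contribution: $10,958.27 × 0.07 = $767.08
Taxable wages = $10,958.27 − $767.08 = $10,191.19
State income tax: $10,191.19 × 0.048 = $489.18
Federal withholding: $10,191.19 × 0.197 = $2,007.66
Local income tax: $10,191.19 × 0.015 = $152.87
State disability insurance: $10,958.27 × 0.01 = $109.58
Total deductions = $767.08 + $489.18 + $2,007.66 + $152.87 + $109.58 = $3,526.37
Net pay = $10,958.27 − $3,526.37 = $7,431.90

$7,431.90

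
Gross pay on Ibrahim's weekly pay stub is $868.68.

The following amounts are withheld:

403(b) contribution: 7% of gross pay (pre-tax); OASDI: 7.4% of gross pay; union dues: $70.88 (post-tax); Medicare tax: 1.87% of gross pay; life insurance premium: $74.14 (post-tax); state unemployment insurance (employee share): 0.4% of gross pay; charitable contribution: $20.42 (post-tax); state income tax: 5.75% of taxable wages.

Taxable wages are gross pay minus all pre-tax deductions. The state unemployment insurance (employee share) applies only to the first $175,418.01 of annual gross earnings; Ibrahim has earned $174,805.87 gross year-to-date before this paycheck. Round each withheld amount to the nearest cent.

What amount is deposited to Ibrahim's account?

$513.01

403(b) contribution: $868.68 × 0.07 = $60.81
Taxable wages = $868.68 − $60.81 = $807.87
State income tax: $807.87 × 0.0575 = $46.45
State unemployment insurance (employee share): only $175,418.01 − $174,805.87 = $612.14 of this check is subject → $612.14 × 0.004 = $2.45
Medicare tax: $868.68 × 0.0187 = $16.24
OASDI: $868.68 × 0.074 = $64.28
Life insurance premium: $74.14
Union dues: $70.88
Charitable contribution: $20.42
Total deductions = $60.81 + $46.45 + $2.45 + $16.24 + $64.28 + $74.14 + $70.88 + $20.42 = $355.67
Net pay = $868.68 − $355.67 = $513.01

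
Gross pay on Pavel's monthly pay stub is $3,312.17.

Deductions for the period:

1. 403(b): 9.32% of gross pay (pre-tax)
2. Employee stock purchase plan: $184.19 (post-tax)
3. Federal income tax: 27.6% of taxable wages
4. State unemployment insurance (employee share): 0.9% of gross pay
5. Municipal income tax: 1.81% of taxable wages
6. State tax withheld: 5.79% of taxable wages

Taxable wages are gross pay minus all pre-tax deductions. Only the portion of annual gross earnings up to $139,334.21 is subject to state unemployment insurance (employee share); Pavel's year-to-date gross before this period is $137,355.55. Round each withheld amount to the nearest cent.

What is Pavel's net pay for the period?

$1,744.26

403(b): $3,312.17 × 0.0932 = $308.69
Taxable wages = $3,312.17 − $308.69 = $3,003.48
Municipal income tax: $3,003.48 × 0.0181 = $54.36
State tax withheld: $3,003.48 × 0.0579 = $173.90
Federal income tax: $3,003.48 × 0.276 = $828.96
State unemployment insurance (employee share): only $139,334.21 − $137,355.55 = $1,978.66 of this check is subject → $1,978.66 × 0.009 = $17.81
Employee stock purchase plan: $184.19
Total deductions = $308.69 + $54.36 + $173.90 + $828.96 + $17.81 + $184.19 = $1,567.91
Net pay = $3,312.17 − $1,567.91 = $1,744.26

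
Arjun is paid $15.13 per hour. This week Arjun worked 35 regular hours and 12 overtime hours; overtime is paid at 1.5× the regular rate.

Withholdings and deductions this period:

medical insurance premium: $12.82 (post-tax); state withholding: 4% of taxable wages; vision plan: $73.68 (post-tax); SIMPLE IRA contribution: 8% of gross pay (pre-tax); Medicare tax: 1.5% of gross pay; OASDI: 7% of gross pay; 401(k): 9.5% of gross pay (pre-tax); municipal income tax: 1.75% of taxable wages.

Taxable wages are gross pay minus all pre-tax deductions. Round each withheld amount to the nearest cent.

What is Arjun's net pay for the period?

Regular pay: 35 × $15.13 = $529.55
Overtime pay: 12 × $15.13 × 1.5 = $272.34
Gross pay = $529.55 + $272.34 = $801.89
401(k): $801.89 × 0.095 = $76.18
SIMPLE IRA contribution: $801.89 × 0.08 = $64.15
Pre-tax total = $76.18 + $64.15 = $140.33
Taxable wages = $801.89 − $140.33 = $661.56
Municipal income tax: $661.56 × 0.0175 = $11.58
State withholding: $661.56 × 0.04 = $26.46
OASDI: $801.89 × 0.07 = $56.13
Medicare tax: $801.89 × 0.015 = $12.03
Medical insurance premium: $12.82
Vision plan: $73.68
Total deductions = $76.18 + $64.15 + $11.58 + $26.46 + $56.13 + $12.03 + $12.82 + $73.68 = $333.03
Net pay = $801.89 − $333.03 = $468.86

$468.86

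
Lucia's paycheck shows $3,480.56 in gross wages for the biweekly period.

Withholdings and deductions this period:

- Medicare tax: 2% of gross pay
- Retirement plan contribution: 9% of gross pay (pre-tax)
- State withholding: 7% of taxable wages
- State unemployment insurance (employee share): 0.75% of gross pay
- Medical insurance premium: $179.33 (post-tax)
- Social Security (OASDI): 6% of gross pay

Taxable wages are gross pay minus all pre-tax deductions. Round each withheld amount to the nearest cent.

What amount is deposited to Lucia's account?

Retirement plan contribution: $3,480.56 × 0.09 = $313.25
Taxable wages = $3,480.56 − $313.25 = $3,167.31
State withholding: $3,167.31 × 0.07 = $221.71
Social Security (OASDI): $3,480.56 × 0.06 = $208.83
State unemployment insurance (employee share): $3,480.56 × 0.0075 = $26.10
Medicare tax: $3,480.56 × 0.02 = $69.61
Medical insurance premium: $179.33
Total deductions = $313.25 + $221.71 + $208.83 + $26.10 + $69.61 + $179.33 = $1,018.83
Net pay = $3,480.56 − $1,018.83 = $2,461.73

$2,461.73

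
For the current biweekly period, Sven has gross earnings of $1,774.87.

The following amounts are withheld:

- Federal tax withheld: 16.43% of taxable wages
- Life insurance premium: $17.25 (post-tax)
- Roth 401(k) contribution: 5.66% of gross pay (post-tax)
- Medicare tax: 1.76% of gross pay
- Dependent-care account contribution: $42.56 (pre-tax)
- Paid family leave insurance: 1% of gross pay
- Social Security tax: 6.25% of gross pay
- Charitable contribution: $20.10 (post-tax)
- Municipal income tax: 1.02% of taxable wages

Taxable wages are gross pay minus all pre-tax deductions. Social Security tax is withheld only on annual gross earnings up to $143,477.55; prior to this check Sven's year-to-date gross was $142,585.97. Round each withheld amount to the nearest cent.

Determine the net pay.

Dependent-care account contribution: $42.56
Taxable wages = $1,774.87 − $42.56 = $1,732.31
Municipal income tax: $1,732.31 × 0.0102 = $17.67
Federal tax withheld: $1,732.31 × 0.1643 = $284.62
Medicare tax: $1,774.87 × 0.0176 = $31.24
Social Security tax: only $143,477.55 − $142,585.97 = $891.58 of this check is subject → $891.58 × 0.0625 = $55.72
Paid family leave insurance: $1,774.87 × 0.01 = $17.75
Roth 401(k) contribution: $1,774.87 × 0.0566 = $100.46
Life insurance premium: $17.25
Charitable contribution: $20.10
Total deductions = $42.56 + $17.67 + $284.62 + $31.24 + $55.72 + $17.75 + $100.46 + $17.25 + $20.10 = $587.37
Net pay = $1,774.87 − $587.37 = $1,187.50

$1,187.50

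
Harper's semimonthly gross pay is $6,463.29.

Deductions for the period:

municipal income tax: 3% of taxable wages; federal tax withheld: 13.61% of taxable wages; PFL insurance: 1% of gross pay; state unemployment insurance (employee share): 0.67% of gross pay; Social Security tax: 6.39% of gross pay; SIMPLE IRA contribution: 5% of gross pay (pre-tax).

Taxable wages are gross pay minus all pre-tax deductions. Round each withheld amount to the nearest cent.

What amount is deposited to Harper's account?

SIMPLE IRA contribution: $6,463.29 × 0.05 = $323.16
Taxable wages = $6,463.29 − $323.16 = $6,140.13
Municipal income tax: $6,140.13 × 0.03 = $184.20
Federal tax withheld: $6,140.13 × 0.1361 = $835.67
PFL insurance: $6,463.29 × 0.01 = $64.63
State unemployment insurance (employee share): $6,463.29 × 0.0067 = $43.30
Social Security tax: $6,463.29 × 0.0639 = $413.00
Total deductions = $323.16 + $184.20 + $835.67 + $64.63 + $43.30 + $413.00 = $1,863.96
Net pay = $6,463.29 − $1,863.96 = $4,599.33

$4,599.33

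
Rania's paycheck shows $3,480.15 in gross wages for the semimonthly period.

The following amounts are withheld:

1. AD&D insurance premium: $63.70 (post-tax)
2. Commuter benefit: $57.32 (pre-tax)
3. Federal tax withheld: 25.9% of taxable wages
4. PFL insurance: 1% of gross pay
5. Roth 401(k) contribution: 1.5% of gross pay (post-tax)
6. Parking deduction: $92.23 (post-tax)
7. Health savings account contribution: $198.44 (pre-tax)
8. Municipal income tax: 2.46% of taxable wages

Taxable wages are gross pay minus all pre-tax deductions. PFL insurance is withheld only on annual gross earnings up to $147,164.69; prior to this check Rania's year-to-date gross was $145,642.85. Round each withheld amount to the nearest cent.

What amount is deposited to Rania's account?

Commuter benefit: $57.32
Health savings account contribution: $198.44
Pre-tax total = $57.32 + $198.44 = $255.76
Taxable wages = $3,480.15 − $255.76 = $3,224.39
Federal tax withheld: $3,224.39 × 0.259 = $835.12
Municipal income tax: $3,224.39 × 0.0246 = $79.32
PFL insurance: only $147,164.69 − $145,642.85 = $1,521.84 of this check is subject → $1,521.84 × 0.01 = $15.22
Roth 401(k) contribution: $3,480.15 × 0.015 = $52.20
AD&D insurance premium: $63.70
Parking deduction: $92.23
Total deductions = $57.32 + $198.44 + $835.12 + $79.32 + $15.22 + $52.20 + $63.70 + $92.23 = $1,393.55
Net pay = $3,480.15 − $1,393.55 = $2,086.60

$2,086.60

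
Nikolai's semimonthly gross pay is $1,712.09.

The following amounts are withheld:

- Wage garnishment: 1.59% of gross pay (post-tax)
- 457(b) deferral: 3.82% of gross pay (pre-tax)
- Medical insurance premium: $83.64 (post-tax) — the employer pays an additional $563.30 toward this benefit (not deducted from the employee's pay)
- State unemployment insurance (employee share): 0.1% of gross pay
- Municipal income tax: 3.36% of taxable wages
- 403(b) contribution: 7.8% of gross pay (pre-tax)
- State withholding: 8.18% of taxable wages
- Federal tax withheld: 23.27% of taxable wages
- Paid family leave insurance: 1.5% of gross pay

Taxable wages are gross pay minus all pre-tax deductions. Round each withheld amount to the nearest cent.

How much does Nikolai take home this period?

$848.17

457(b) deferral: $1,712.09 × 0.0382 = $65.40
403(b) contribution: $1,712.09 × 0.078 = $133.54
Pre-tax total = $65.40 + $133.54 = $198.94
Taxable wages = $1,712.09 − $198.94 = $1,513.15
Municipal income tax: $1,513.15 × 0.0336 = $50.84
Federal tax withheld: $1,513.15 × 0.2327 = $352.11
State withholding: $1,513.15 × 0.0818 = $123.78
Paid family leave insurance: $1,712.09 × 0.015 = $25.68
State unemployment insurance (employee share): $1,712.09 × 0.001 = $1.71
Medical insurance premium: $83.64
Wage garnishment: $1,712.09 × 0.0159 = $27.22
(Employer's $563.30 toward medical insurance premium is not withheld from the employee.)
Total deductions = $65.40 + $133.54 + $50.84 + $352.11 + $123.78 + $25.68 + $1.71 + $83.64 + $27.22 = $863.92
Net pay = $1,712.09 − $863.92 = $848.17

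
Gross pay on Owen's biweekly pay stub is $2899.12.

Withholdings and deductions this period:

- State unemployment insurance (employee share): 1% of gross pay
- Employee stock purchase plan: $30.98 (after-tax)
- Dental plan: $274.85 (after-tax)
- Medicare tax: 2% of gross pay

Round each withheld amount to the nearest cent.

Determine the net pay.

$2506.32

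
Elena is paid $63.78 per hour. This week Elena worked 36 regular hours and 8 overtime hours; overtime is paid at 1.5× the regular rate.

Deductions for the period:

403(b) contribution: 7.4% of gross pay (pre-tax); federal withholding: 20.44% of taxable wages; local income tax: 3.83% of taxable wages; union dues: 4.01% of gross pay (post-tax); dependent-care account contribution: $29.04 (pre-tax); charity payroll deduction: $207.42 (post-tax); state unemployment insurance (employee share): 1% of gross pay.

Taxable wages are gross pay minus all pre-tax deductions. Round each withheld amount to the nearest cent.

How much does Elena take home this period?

$1,764.08

Regular pay: 36 × $63.78 = $2,296.08
Overtime pay: 8 × $63.78 × 1.5 = $765.36
Gross pay = $2,296.08 + $765.36 = $3,061.44
403(b) contribution: $3,061.44 × 0.074 = $226.55
Dependent-care account contribution: $29.04
Pre-tax total = $226.55 + $29.04 = $255.59
Taxable wages = $3,061.44 − $255.59 = $2,805.85
Federal withholding: $2,805.85 × 0.2044 = $573.52
Local income tax: $2,805.85 × 0.0383 = $107.46
State unemployment insurance (employee share): $3,061.44 × 0.01 = $30.61
Charity payroll deduction: $207.42
Union dues: $3,061.44 × 0.0401 = $122.76
Total deductions = $226.55 + $29.04 + $573.52 + $107.46 + $30.61 + $207.42 + $122.76 = $1,297.36
Net pay = $3,061.44 − $1,297.36 = $1,764.08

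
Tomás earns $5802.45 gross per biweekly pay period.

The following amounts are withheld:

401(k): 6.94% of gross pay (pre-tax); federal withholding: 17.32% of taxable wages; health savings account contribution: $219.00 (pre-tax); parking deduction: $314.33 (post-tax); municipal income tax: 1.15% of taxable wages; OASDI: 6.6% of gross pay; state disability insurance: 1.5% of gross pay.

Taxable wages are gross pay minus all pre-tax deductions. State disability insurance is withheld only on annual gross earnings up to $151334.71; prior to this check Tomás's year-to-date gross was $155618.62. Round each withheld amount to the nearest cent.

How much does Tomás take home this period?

Health savings account contribution: $219.00
401(k): $5802.45 × 0.0694 = $402.69
Pre-tax total = $219.00 + $402.69 = $621.69
Taxable wages = $5802.45 − $621.69 = $5180.76
Municipal income tax: $5180.76 × 0.0115 = $59.58
Federal withholding: $5180.76 × 0.1732 = $897.31
OASDI: $5802.45 × 0.066 = $382.96
State disability insurance: annual cap $151334.71 already reached (YTD $155618.62), so $0.00
Parking deduction: $314.33
Total deductions = $219.00 + $402.69 + $59.58 + $897.31 + $382.96 + $0.00 + $314.33 = $2275.87
Net pay = $5802.45 − $2275.87 = $3526.58

$3526.58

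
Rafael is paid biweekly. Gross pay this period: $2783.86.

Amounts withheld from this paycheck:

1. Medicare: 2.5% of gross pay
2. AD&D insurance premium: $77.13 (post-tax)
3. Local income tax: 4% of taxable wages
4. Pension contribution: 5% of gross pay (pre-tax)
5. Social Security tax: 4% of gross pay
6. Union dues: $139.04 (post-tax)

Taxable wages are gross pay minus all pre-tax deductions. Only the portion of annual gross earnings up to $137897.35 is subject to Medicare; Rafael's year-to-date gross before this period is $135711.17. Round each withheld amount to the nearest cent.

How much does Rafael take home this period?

Pension contribution: $2783.86 × 0.05 = $139.19
Taxable wages = $2783.86 − $139.19 = $2644.67
Local income tax: $2644.67 × 0.04 = $105.79
Social Security tax: $2783.86 × 0.04 = $111.35
Medicare: only $137897.35 − $135711.17 = $2186.18 of this check is subject → $2186.18 × 0.025 = $54.65
AD&D insurance premium: $77.13
Union dues: $139.04
Total deductions = $139.19 + $105.79 + $111.35 + $54.65 + $77.13 + $139.04 = $627.15
Net pay = $2783.86 − $627.15 = $2156.71

$2156.71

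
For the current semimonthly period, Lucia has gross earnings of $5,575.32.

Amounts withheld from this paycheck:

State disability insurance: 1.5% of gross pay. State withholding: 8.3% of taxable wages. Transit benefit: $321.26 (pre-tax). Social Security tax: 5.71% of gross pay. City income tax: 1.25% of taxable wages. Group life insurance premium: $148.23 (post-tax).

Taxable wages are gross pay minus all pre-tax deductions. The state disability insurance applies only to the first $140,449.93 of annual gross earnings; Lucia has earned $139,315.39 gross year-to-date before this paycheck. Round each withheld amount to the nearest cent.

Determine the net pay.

Transit benefit: $321.26
Taxable wages = $5,575.32 − $321.26 = $5,254.06
State withholding: $5,254.06 × 0.083 = $436.09
City income tax: $5,254.06 × 0.0125 = $65.68
State disability insurance: only $140,449.93 − $139,315.39 = $1,134.54 of this check is subject → $1,134.54 × 0.015 = $17.02
Social Security tax: $5,575.32 × 0.0571 = $318.35
Group life insurance premium: $148.23
Total deductions = $321.26 + $436.09 + $65.68 + $17.02 + $318.35 + $148.23 = $1,306.63
Net pay = $5,575.32 − $1,306.63 = $4,268.69

$4,268.69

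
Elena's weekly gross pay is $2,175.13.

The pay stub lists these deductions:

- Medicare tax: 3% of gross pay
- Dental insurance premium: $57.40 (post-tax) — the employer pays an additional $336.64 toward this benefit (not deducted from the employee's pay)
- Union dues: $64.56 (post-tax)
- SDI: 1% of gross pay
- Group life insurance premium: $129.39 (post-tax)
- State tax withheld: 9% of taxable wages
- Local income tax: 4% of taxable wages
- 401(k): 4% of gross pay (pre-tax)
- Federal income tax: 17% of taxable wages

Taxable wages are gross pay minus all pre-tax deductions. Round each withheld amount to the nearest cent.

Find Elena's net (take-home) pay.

$1,123.34

401(k): $2,175.13 × 0.04 = $87.01
Taxable wages = $2,175.13 − $87.01 = $2,088.12
State tax withheld: $2,088.12 × 0.09 = $187.93
Local income tax: $2,088.12 × 0.04 = $83.52
Federal income tax: $2,088.12 × 0.17 = $354.98
SDI: $2,175.13 × 0.01 = $21.75
Medicare tax: $2,175.13 × 0.03 = $65.25
Union dues: $64.56
Group life insurance premium: $129.39
Dental insurance premium: $57.40
(Employer's $336.64 toward dental insurance premium is not withheld from the employee.)
Total deductions = $87.01 + $187.93 + $83.52 + $354.98 + $21.75 + $65.25 + $64.56 + $129.39 + $57.40 = $1,051.79
Net pay = $2,175.13 − $1,051.79 = $1,123.34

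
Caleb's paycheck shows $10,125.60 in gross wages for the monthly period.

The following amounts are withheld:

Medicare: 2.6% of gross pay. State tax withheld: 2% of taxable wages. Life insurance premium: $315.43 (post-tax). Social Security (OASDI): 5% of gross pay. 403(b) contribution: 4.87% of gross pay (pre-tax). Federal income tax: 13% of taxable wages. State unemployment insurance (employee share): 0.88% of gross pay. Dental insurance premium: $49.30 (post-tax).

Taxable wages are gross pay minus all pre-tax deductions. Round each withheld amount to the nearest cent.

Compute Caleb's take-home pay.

$6,964.22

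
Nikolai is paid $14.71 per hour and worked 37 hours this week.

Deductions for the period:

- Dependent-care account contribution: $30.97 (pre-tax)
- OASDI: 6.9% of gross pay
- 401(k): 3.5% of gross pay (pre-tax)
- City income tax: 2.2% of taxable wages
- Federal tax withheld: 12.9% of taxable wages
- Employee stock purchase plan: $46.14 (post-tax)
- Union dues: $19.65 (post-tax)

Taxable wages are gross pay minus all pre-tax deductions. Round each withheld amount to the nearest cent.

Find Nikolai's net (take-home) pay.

$316.28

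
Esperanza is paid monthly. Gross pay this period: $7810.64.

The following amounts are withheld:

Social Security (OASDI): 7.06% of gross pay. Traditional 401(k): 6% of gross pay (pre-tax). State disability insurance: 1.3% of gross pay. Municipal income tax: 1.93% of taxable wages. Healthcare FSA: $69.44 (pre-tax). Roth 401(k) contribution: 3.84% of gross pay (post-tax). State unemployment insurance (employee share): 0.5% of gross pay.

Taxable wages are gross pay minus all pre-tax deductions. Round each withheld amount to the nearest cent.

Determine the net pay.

Traditional 401(k): $7810.64 × 0.06 = $468.64
Healthcare FSA: $69.44
Pre-tax total = $468.64 + $69.44 = $538.08
Taxable wages = $7810.64 − $538.08 = $7272.56
Municipal income tax: $7272.56 × 0.0193 = $140.36
State disability insurance: $7810.64 × 0.013 = $101.54
Social Security (OASDI): $7810.64 × 0.0706 = $551.43
State unemployment insurance (employee share): $7810.64 × 0.005 = $39.05
Roth 401(k) contribution: $7810.64 × 0.0384 = $299.93
Total deductions = $468.64 + $69.44 + $140.36 + $101.54 + $551.43 + $39.05 + $299.93 = $1670.39
Net pay = $7810.64 − $1670.39 = $6140.25

$6140.25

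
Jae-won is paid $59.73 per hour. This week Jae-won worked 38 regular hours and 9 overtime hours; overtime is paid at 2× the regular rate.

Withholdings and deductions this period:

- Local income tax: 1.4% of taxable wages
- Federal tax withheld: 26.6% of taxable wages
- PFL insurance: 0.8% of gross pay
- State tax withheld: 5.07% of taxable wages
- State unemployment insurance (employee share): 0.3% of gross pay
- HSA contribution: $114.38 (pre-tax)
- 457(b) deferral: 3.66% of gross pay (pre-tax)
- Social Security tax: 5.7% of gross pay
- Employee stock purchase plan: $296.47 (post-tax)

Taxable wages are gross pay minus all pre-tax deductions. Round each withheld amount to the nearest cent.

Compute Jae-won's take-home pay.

Regular pay: 38 × $59.73 = $2,269.74
Overtime pay: 9 × $59.73 × 2 = $1,075.14
Gross pay = $2,269.74 + $1,075.14 = $3,344.88
457(b) deferral: $3,344.88 × 0.0366 = $122.42
HSA contribution: $114.38
Pre-tax total = $122.42 + $114.38 = $236.80
Taxable wages = $3,344.88 − $236.80 = $3,108.08
Local income tax: $3,108.08 × 0.014 = $43.51
Federal tax withheld: $3,108.08 × 0.266 = $826.75
State tax withheld: $3,108.08 × 0.0507 = $157.58
Social Security tax: $3,344.88 × 0.057 = $190.66
State unemployment insurance (employee share): $3,344.88 × 0.003 = $10.03
PFL insurance: $3,344.88 × 0.008 = $26.76
Employee stock purchase plan: $296.47
Total deductions = $122.42 + $114.38 + $43.51 + $826.75 + $157.58 + $190.66 + $10.03 + $26.76 + $296.47 = $1,788.56
Net pay = $3,344.88 − $1,788.56 = $1,556.32

$1,556.32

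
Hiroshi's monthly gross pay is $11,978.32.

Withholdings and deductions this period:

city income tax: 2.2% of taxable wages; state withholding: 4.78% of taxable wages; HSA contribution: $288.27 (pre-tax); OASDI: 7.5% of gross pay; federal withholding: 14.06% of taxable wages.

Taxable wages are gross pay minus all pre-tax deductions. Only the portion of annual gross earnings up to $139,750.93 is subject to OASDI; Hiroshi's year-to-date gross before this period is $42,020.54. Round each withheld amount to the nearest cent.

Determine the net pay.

HSA contribution: $288.27
Taxable wages = $11,978.32 − $288.27 = $11,690.05
State withholding: $11,690.05 × 0.0478 = $558.78
City income tax: $11,690.05 × 0.022 = $257.18
Federal withholding: $11,690.05 × 0.1406 = $1,643.62
OASDI: cap not yet reached, full $11,978.32 is subject → $11,978.32 × 0.075 = $898.37
Total deductions = $288.27 + $558.78 + $257.18 + $1,643.62 + $898.37 = $3,646.22
Net pay = $11,978.32 − $3,646.22 = $8,332.10

$8,332.10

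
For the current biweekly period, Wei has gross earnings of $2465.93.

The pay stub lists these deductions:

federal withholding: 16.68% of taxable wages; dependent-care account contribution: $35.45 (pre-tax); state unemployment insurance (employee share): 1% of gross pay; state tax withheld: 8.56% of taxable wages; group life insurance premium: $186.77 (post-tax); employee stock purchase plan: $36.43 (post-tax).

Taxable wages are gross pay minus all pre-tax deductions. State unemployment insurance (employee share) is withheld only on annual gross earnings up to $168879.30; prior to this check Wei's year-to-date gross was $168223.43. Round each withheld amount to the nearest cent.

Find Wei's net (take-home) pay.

$1587.27

Dependent-care account contribution: $35.45
Taxable wages = $2465.93 − $35.45 = $2430.48
State tax withheld: $2430.48 × 0.0856 = $208.05
Federal withholding: $2430.48 × 0.1668 = $405.40
State unemployment insurance (employee share): only $168879.30 − $168223.43 = $655.87 of this check is subject → $655.87 × 0.01 = $6.56
Employee stock purchase plan: $36.43
Group life insurance premium: $186.77
Total deductions = $35.45 + $208.05 + $405.40 + $6.56 + $36.43 + $186.77 = $878.66
Net pay = $2465.93 − $878.66 = $1587.27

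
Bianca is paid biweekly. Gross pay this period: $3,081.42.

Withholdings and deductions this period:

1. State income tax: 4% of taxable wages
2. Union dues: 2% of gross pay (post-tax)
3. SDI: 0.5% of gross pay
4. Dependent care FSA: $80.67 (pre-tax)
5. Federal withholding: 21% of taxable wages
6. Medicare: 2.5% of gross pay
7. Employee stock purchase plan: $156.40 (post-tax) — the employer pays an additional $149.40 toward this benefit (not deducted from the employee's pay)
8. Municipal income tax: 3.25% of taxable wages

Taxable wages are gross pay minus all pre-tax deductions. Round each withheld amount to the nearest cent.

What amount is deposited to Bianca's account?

$1,842.56

Dependent care FSA: $80.67
Taxable wages = $3,081.42 − $80.67 = $3,000.75
Municipal income tax: $3,000.75 × 0.0325 = $97.52
State income tax: $3,000.75 × 0.04 = $120.03
Federal withholding: $3,000.75 × 0.21 = $630.16
SDI: $3,081.42 × 0.005 = $15.41
Medicare: $3,081.42 × 0.025 = $77.04
Employee stock purchase plan: $156.40
Union dues: $3,081.42 × 0.02 = $61.63
(Employer's $149.40 toward employee stock purchase plan is not withheld from the employee.)
Total deductions = $80.67 + $97.52 + $120.03 + $630.16 + $15.41 + $77.04 + $156.40 + $61.63 = $1,238.86
Net pay = $3,081.42 − $1,238.86 = $1,842.56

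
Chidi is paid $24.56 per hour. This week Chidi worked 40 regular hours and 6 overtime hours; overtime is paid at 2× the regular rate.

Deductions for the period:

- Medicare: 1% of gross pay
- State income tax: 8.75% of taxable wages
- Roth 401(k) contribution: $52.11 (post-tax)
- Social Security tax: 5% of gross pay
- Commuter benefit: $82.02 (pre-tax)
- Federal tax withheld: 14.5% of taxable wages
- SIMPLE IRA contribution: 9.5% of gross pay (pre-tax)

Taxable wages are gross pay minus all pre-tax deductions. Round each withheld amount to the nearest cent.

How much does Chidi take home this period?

Regular pay: 40 × $24.56 = $982.40
Overtime pay: 6 × $24.56 × 2 = $294.72
Gross pay = $982.40 + $294.72 = $1,277.12
SIMPLE IRA contribution: $1,277.12 × 0.095 = $121.33
Commuter benefit: $82.02
Pre-tax total = $121.33 + $82.02 = $203.35
Taxable wages = $1,277.12 − $203.35 = $1,073.77
Federal tax withheld: $1,073.77 × 0.145 = $155.70
State income tax: $1,073.77 × 0.0875 = $93.95
Social Security tax: $1,277.12 × 0.05 = $63.86
Medicare: $1,277.12 × 0.01 = $12.77
Roth 401(k) contribution: $52.11
Total deductions = $121.33 + $82.02 + $155.70 + $93.95 + $63.86 + $12.77 + $52.11 = $581.74
Net pay = $1,277.12 − $581.74 = $695.38

$695.38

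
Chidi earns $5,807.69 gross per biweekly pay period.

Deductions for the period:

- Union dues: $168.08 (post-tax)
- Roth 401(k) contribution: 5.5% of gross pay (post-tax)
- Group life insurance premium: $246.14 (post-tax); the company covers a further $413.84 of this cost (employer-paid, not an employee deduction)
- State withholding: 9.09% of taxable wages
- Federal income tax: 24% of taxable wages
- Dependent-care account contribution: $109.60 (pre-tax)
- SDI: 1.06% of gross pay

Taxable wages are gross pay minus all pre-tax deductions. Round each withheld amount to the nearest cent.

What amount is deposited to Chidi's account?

Dependent-care account contribution: $109.60
Taxable wages = $5,807.69 − $109.60 = $5,698.09
State withholding: $5,698.09 × 0.0909 = $517.96
Federal income tax: $5,698.09 × 0.24 = $1,367.54
SDI: $5,807.69 × 0.0106 = $61.56
Group life insurance premium: $246.14
Roth 401(k) contribution: $5,807.69 × 0.055 = $319.42
Union dues: $168.08
(Employer's $413.84 toward group life insurance premium is not withheld from the employee.)
Total deductions = $109.60 + $517.96 + $1,367.54 + $61.56 + $246.14 + $319.42 + $168.08 = $2,790.30
Net pay = $5,807.69 − $2,790.30 = $3,017.39

$3,017.39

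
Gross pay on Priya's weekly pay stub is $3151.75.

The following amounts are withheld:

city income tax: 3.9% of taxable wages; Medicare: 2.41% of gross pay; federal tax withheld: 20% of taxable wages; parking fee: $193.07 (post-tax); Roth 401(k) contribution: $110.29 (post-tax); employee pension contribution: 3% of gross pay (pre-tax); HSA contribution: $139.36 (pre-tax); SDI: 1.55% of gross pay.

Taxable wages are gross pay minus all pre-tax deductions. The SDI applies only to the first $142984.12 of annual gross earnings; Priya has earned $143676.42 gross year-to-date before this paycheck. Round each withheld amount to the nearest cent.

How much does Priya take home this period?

$1841.15

Employee pension contribution: $3151.75 × 0.03 = $94.55
HSA contribution: $139.36
Pre-tax total = $94.55 + $139.36 = $233.91
Taxable wages = $3151.75 − $233.91 = $2917.84
Federal tax withheld: $2917.84 × 0.2 = $583.57
City income tax: $2917.84 × 0.039 = $113.80
SDI: annual cap $142984.12 already reached (YTD $143676.42), so $0.00
Medicare: $3151.75 × 0.0241 = $75.96
Parking fee: $193.07
Roth 401(k) contribution: $110.29
Total deductions = $94.55 + $139.36 + $583.57 + $113.80 + $0.00 + $75.96 + $193.07 + $110.29 = $1310.60
Net pay = $3151.75 − $1310.60 = $1841.15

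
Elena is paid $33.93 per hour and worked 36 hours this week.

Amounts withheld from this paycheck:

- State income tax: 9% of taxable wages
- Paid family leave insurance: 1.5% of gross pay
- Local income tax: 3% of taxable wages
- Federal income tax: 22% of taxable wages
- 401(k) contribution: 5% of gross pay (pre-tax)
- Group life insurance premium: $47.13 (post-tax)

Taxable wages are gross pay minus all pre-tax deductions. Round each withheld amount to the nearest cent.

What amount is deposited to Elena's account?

Gross pay: 36 × $33.93 = $1,221.48
401(k) contribution: $1,221.48 × 0.05 = $61.07
Taxable wages = $1,221.48 − $61.07 = $1,160.41
Local income tax: $1,160.41 × 0.03 = $34.81
Federal income tax: $1,160.41 × 0.22 = $255.29
State income tax: $1,160.41 × 0.09 = $104.44
Paid family leave insurance: $1,221.48 × 0.015 = $18.32
Group life insurance premium: $47.13
Total deductions = $61.07 + $34.81 + $255.29 + $104.44 + $18.32 + $47.13 = $521.06
Net pay = $1,221.48 − $521.06 = $700.42

$700.42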